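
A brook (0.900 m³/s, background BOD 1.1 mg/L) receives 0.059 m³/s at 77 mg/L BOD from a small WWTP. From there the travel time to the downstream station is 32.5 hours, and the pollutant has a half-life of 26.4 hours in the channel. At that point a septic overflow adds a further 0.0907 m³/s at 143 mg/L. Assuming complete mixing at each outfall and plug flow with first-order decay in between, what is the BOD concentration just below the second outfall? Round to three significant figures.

14.6 mg/L

Mass balance: C = (0.9000·1.100 + 0.05900·77.00) / 0.9590 = 5.533/0.9590 = 5.770 mg/L; combined flow 0.9590 m³/s.
Half-life 26.4 h → k = ln 2 / 26.4 = 0.02626 h⁻¹ = 0.6301 d⁻¹.
First-order decay: C = 5.770·exp(−k·t) = 5.770·0.4260 = 2.458 mg/L.
Second outfall: C = (0.9590·2.458 + 0.09070·143.0)/1.050 = 14.60 mg/L.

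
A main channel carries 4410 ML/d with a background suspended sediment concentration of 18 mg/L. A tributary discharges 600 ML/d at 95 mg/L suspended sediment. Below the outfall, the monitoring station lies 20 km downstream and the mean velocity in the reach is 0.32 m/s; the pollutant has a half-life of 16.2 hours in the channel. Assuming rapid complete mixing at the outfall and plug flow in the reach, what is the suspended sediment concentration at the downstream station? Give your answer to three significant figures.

13.0 mg/L

Conservation of mass: C = (4410·18.00 + 600.0·95.00) / 5010 = 136400/5010 = 27.22 mg/L.
Travel time t = 20·1000 / 0.32 = 62500 s = 17.36 h.
Half-life 16.2 h → k = ln 2 / 16.2 = 0.04279 h⁻¹ = 1.027 d⁻¹.
Applying C = C₀e^(−kt): 27.22 × 0.4758 = 12.95 mg/L.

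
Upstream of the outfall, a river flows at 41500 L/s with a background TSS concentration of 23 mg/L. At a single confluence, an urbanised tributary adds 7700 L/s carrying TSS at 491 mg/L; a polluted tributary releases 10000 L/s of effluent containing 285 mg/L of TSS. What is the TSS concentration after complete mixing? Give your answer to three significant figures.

128 mg/L

After mixing, C = (41500·23.00 + 7700·491.0 + 10000·285.0) / 59200 = 7585000/59200 = 128.1 mg/L.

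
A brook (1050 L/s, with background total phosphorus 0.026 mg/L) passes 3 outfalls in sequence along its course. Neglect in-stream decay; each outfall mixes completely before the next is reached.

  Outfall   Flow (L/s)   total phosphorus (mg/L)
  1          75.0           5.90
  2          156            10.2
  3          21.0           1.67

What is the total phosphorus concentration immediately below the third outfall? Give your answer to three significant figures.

After outfall 1: Q = 1050 + 75.00 = 1125 L/s; C = (1050·0.02600 + 75.00·5.900)/1125 = 0.4176 mg/L.
After outfall 2: Q = 1125 + 156.0 = 1281 L/s; C = (1125·0.4176 + 156.0·10.20)/1281 = 1.609 mg/L.
After outfall 3: Q = 1281 + 21.00 = 1302 L/s; C = (1281·1.609 + 21.00·1.670)/1302 = 1.610 mg/L.

1.61 mg/L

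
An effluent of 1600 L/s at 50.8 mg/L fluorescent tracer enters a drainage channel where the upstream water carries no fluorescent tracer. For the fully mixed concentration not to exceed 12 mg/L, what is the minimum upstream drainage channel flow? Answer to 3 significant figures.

5170 L/s

Set C_mix = 12: (Q·0 + 1600·50.80) / (Q + 1600) = 12
→ Q = 1600·(50.80 − 12)/(12 − 0) = 5173 L/s.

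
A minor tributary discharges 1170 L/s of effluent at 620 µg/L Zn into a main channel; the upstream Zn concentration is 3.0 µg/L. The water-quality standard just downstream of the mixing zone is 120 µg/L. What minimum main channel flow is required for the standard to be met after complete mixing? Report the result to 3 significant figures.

5000 L/s

Set C_mix = 120: (Q·3.000 + 1170·620.0) / (Q + 1170) = 120
→ Q = 1170·(620.0 − 120)/(120 − 3.000) = 5000 L/s.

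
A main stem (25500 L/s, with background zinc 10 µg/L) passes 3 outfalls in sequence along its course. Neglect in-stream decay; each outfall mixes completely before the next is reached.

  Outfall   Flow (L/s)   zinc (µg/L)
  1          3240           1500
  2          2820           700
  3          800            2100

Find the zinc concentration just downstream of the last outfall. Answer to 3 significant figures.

271 µg/L

After outfall 1: Q = 25500 + 3240 = 28740 L/s; C = (25500·10.00 + 3240·1500)/28740 = 178.0 µg/L.
After outfall 2: Q = 28740 + 2820 = 31560 L/s; C = (28740·178.0 + 2820·700.0)/31560 = 224.6 µg/L.
After outfall 3: Q = 31560 + 800.0 = 32360 L/s; C = (31560·224.6 + 800.0·2100)/32360 = 271.0 µg/L.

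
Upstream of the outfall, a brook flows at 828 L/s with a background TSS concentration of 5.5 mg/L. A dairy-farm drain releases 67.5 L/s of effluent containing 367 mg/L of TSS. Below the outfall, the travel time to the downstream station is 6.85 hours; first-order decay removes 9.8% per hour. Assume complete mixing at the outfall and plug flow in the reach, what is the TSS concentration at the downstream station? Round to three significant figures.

16.2 mg/L

After mixing, C = (828.0·5.500 + 67.50·367.0) / 895.5 = 29330/895.5 = 32.75 mg/L.
9.8%/h lost → k = −ln(1 − 0.098) = 0.1031 h⁻¹.
First-order decay: C = 32.75·exp(−k·t) = 32.75·0.4934 = 16.16 mg/L.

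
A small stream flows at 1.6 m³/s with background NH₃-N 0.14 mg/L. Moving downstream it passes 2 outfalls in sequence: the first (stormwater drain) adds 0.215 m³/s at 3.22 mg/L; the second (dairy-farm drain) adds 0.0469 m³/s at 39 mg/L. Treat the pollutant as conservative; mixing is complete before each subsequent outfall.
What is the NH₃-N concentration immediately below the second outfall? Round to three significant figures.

After outfall 1: Q = 1.600 + 0.2150 = 1.815 m³/s; C = (1.600·0.1400 + 0.2150·3.220)/1.815 = 0.5048 mg/L.
After outfall 2: Q = 1.815 + 0.04690 = 1.862 m³/s; C = (1.815·0.5048 + 0.04690·39.00)/1.862 = 1.475 mg/L.

1.47 mg/L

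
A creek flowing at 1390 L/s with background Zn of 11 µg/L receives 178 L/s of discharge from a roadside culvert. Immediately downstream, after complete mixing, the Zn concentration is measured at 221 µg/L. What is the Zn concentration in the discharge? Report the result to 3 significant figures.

Mass balance: 1390·11.00 + 178.0·Cₑ = 1568·221.0
→ Cₑ = (1568·221.0 − 1390·11.00) / 178.0 = 1861 µg/L.

1860 µg/L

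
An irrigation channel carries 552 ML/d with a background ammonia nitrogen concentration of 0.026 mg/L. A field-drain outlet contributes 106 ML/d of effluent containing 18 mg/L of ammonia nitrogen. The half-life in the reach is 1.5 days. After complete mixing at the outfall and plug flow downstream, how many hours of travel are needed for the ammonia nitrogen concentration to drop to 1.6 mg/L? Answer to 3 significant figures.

Flow-weighted average: C = (552.0·0.02600 + 106.0·18.00) / 658.0 = 1922/658.0 = 2.922 mg/L.
Half-life 1.5 d → k = ln 2 / 1.5 = 0.4621 d⁻¹.
2.922·exp(−k·t) = 1.6 → t = ln(2.922/1.6)/k = 112600 s = 31.27 h.

31.3 h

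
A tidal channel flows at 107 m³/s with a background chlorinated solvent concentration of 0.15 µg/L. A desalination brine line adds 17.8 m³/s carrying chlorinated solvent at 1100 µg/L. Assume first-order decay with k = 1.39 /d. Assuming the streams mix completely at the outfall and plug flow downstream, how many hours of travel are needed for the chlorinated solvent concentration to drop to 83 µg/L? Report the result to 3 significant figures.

Conservation of mass: C = (107.0·0.1500 + 17.80·1100) / 124.8 = 19600/124.8 = 157.0 µg/L.
157.0·exp(−k·t) = 83 → t = ln(157.0/83)/k = 39630 s = 11.01 h.

11.0 h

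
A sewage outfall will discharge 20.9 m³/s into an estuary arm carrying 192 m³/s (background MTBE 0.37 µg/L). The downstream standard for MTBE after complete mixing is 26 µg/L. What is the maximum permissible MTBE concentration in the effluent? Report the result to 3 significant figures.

At the limit, (Qr·Cr + Qe·Cₑ)/(Qr + Qe) = 26:
Cₑ = (212.9·26 − 192.0·0.3700) / 20.90 = 261.5 µg/L.

261 µg/L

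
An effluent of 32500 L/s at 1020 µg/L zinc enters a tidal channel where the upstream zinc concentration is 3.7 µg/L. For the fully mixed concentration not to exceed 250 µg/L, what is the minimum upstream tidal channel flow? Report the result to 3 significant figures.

Set C_mix = 250: (Q·3.700 + 32500·1020) / (Q + 32500) = 250
→ Q = 32500·(1020 − 250)/(250 − 3.700) = 101600 L/s.

102000 L/s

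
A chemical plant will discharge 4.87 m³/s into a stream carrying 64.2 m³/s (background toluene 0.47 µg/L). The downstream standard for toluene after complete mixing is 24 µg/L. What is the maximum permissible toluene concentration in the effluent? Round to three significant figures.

334 µg/L

At the limit, (Qr·Cr + Qe·Cₑ)/(Qr + Qe) = 24:
Cₑ = (69.07·24 − 64.20·0.4700) / 4.870 = 334.2 µg/L.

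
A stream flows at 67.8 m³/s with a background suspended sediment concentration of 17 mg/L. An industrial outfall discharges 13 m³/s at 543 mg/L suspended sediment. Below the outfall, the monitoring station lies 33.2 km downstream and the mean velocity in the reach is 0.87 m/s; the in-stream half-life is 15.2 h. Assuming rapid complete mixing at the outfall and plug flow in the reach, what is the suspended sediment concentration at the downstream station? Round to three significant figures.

62.7 mg/L

After mixing, C = (67.80·17.00 + 13.00·543.0) / 80.80 = 8212/80.80 = 101.6 mg/L.
Travel time t = 33.2·1000 / 0.87 = 38160 s = 10.60 h.
Half-life 15.2 h → k = ln 2 / 15.2 = 0.04560 h⁻¹ = 1.094 d⁻¹.
Decay over the reach: 101.6·exp(−kt) = 101.6·0.6167 = 62.67 mg/L.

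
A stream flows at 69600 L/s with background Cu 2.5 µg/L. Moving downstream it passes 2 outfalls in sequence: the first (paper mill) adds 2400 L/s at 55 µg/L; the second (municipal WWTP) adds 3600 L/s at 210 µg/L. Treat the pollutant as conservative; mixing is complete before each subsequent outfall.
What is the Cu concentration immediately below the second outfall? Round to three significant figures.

14.0 µg/L

Outfall 1: combined Q = 72000 L/s; C = (69600·2.500 + 2400·55.00)/72000 = 4.250 µg/L.
Outfall 2: combined Q = 75600 L/s; C = (72000·4.250 + 3600·210.0)/75600 = 14.05 µg/L.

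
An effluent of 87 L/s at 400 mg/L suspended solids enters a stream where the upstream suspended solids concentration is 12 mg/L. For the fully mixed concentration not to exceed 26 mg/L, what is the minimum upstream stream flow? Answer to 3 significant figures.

2320 L/s

Set C_mix = 26: (Q·12.00 + 87.00·400.0) / (Q + 87.00) = 26
→ Q = 87.00·(400.0 − 26)/(26 − 12.00) = 2324 L/s.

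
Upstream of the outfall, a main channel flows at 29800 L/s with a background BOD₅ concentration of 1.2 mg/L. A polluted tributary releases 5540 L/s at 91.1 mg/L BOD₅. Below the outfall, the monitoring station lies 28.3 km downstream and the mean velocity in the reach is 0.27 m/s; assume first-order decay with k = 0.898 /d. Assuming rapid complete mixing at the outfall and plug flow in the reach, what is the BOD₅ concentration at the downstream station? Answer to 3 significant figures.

Flow-weighted average: C = (29800·1.200 + 5540·91.10) / 35340 = 540500/35340 = 15.29 mg/L.
Travel time t = 28.3·1000 / 0.27 = 104800 s = 29.12 h.
Decay over the reach: 15.29·exp(−kt) = 15.29·0.3364 = 5.145 mg/L.

5.14 mg/L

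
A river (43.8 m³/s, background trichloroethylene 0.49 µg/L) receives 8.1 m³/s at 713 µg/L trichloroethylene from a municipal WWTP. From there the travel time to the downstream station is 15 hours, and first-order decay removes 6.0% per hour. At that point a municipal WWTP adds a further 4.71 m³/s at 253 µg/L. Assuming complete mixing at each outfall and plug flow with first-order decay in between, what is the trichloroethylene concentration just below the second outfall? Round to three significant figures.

61.5 µg/L

Flow-weighted average: C = (43.80·0.4900 + 8.100·713.0) / 51.90 = 5797/51.90 = 111.7 µg/L; combined flow 51.90 m³/s.
6.0%/h lost → k = −ln(1 − 0.06) = 0.06188 h⁻¹.
Decay over the reach: 111.7·exp(−kt) = 111.7·0.3953 = 44.15 µg/L.
Second outfall: C = (51.90·44.15 + 4.710·253.0)/56.61 = 61.53 µg/L.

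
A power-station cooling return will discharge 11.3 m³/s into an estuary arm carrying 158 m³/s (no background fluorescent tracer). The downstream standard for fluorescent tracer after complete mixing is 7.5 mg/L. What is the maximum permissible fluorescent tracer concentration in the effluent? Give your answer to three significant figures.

112 mg/L

At the limit, (Qr·Cr + Qe·Cₑ)/(Qr + Qe) = 7.5:
Cₑ = (169.3·7.5 − 158.0·0) / 11.30 = 112.4 mg/L.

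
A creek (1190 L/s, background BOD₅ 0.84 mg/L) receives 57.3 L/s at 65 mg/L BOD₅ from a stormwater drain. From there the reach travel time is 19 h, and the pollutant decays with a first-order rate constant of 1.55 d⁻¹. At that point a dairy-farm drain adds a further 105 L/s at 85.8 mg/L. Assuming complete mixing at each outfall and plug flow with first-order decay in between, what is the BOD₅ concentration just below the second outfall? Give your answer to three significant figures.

7.69 mg/L

Mixed concentration C = ΣQC/ΣQ = (1190·0.8400 + 57.30·65.00) / 1247 = 4724/1247 = 3.787 mg/L; combined flow 1247 L/s.
After decay, C = 3.787 × e^(−kt) = 3.787 × 0.2931 = 1.110 mg/L.
At the second outfall, C = (1247·1.110 + 105.0·85.80) / (1247 + 105.0) = 7.686 mg/L.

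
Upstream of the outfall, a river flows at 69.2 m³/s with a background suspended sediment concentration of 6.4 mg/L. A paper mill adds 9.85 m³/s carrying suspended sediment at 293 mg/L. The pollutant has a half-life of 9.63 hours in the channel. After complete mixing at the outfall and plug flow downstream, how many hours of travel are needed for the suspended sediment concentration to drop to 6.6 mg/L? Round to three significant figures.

Mass balance: C = (69.20·6.400 + 9.850·293.0) / 79.05 = 3329/79.05 = 42.11 mg/L.
Half-life 9.63 h → k = ln 2 / 9.63 = 0.07198 h⁻¹ = 1.727 d⁻¹.
42.11·exp(−k·t) = 6.6 → t = ln(42.11/6.6)/k = 92690 s = 25.75 h.

25.7 h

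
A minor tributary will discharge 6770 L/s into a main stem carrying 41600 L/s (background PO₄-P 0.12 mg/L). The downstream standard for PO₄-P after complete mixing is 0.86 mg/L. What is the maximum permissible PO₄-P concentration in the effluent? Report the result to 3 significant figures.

At the limit, (Qr·Cr + Qe·Cₑ)/(Qr + Qe) = 0.86:
Cₑ = (48370·0.86 − 41600·0.1200) / 6770 = 5.407 mg/L.

5.41 mg/L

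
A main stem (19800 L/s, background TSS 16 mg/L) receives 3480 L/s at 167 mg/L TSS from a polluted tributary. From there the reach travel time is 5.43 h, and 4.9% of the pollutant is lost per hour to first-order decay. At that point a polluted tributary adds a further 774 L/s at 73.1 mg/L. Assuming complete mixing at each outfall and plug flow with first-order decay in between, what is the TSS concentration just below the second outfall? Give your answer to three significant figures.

30.8 mg/L

Mixed concentration C = ΣQC/ΣQ = (19800·16.00 + 3480·167.0) / 23280 = 898000/23280 = 38.57 mg/L; combined flow 23280 L/s.
4.9%/h lost → k = −ln(1 − 0.049) = 0.05024 h⁻¹.
Applying C = C₀e^(−kt): 38.57 × 0.7612 = 29.36 mg/L.
At the second outfall, C = (23280·29.36 + 774.0·73.10) / (23280 + 774.0) = 30.77 mg/L.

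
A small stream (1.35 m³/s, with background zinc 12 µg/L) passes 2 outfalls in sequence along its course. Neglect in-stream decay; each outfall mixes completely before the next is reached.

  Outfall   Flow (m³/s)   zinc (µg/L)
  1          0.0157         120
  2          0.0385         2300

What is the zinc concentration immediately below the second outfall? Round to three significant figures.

After outfall 1: Q = 1.350 + 0.01570 = 1.366 m³/s; C = (1.350·12.00 + 0.01570·120.0)/1.366 = 13.24 µg/L.
After outfall 2: Q = 1.366 + 0.03850 = 1.404 m³/s; C = (1.366·13.24 + 0.03850·2300)/1.404 = 75.94 µg/L.

75.9 µg/L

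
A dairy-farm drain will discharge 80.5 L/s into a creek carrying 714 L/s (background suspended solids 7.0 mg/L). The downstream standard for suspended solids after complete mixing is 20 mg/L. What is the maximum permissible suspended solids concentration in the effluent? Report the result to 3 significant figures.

135 mg/L

At the limit, (Qr·Cr + Qe·Cₑ)/(Qr + Qe) = 20:
Cₑ = (794.5·20 − 714.0·7.000) / 80.50 = 135.3 mg/L.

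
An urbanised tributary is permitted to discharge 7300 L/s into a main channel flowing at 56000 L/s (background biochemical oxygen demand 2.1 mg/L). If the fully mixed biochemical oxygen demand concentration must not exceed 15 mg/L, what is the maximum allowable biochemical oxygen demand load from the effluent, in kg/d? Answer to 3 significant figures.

71900 kg/d

Mass balance at the limit: 56000·2.100 + 7300·Cₑ = 63300·15 → Cₑ = 114.0 mg/L.
7300 L/s = 7.300 m³/s. Load = 7.300 m³/s × 114.0 g/m³ × 86 400 s/d = 71880 kg/d.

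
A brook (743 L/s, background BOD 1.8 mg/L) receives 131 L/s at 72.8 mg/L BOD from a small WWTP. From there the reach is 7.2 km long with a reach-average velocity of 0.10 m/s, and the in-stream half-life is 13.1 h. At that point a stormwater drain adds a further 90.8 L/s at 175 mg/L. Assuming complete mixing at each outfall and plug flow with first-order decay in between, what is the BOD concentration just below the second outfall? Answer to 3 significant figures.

Flow-weighted average: C = (743.0·1.800 + 131.0·72.80) / 874.0 = 10870/874.0 = 12.44 mg/L; combined flow 874.0 L/s.
Travel time t = 7.2·1000 / 0.10 = 72000 s = 20.00 h.
Half-life 13.1 h → k = ln 2 / 13.1 = 0.05291 h⁻¹ = 1.270 d⁻¹.
Applying C = C₀e^(−kt): 12.44 × 0.3471 = 4.318 mg/L.
At the second outfall, C = (874.0·4.318 + 90.80·175.0) / (874.0 + 90.80) = 20.38 mg/L.

20.4 mg/L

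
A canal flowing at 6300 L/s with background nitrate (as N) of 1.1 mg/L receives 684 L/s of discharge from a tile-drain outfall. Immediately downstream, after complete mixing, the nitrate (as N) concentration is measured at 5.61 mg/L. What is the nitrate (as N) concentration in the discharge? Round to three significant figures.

47.1 mg/L

Mass balance: 6300·1.100 + 684.0·Cₑ = 6984·5.610
→ Cₑ = (6984·5.610 − 6300·1.100) / 684.0 = 47.15 mg/L.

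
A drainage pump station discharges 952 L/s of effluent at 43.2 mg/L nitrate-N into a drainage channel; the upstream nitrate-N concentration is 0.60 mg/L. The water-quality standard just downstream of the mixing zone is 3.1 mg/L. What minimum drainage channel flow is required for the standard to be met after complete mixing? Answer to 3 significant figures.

Set C_mix = 3.1: (Q·0.6000 + 952.0·43.20) / (Q + 952.0) = 3.1
→ Q = 952.0·(43.20 − 3.1)/(3.1 − 0.6000) = 15270 L/s.

15300 L/s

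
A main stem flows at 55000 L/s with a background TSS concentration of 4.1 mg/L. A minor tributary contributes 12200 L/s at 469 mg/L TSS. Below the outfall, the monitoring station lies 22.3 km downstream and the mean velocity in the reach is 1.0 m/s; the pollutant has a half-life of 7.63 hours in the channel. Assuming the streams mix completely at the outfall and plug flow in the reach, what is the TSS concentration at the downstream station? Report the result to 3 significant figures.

50.4 mg/L

Conservation of mass: C = (55000·4.100 + 12200·469.0) / 67200 = 5947000/67200 = 88.50 mg/L.
Travel time t = 22.3·1000 / 1.0 = 22300 s = 6.194 h.
Half-life 7.63 h → k = ln 2 / 7.63 = 0.09084 h⁻¹ = 2.180 d⁻¹.
After decay, C = 88.50 × e^(−kt) = 88.50 × 0.5696 = 50.41 mg/L.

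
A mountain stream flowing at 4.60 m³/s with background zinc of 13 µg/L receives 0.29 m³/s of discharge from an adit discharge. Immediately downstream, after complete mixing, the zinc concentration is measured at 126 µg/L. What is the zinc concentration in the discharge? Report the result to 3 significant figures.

1920 µg/L

Mass balance: 4.600·13.00 + 0.2900·Cₑ = 4.890·126.0
→ Cₑ = (4.890·126.0 − 4.600·13.00) / 0.2900 = 1918 µg/L.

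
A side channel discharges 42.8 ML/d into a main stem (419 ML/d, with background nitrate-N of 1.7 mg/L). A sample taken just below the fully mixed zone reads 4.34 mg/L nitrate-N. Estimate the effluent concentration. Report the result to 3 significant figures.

Mass balance: 419.0·1.700 + 42.80·Cₑ = 461.8·4.340
→ Cₑ = (461.8·4.340 − 419.0·1.700) / 42.80 = 30.18 mg/L.

30.2 mg/L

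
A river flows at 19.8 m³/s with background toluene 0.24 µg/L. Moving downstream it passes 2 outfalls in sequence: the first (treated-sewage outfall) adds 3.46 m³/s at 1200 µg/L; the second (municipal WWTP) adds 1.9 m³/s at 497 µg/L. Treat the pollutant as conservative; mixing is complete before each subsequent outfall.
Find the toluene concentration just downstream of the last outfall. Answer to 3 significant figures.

203 µg/L

Below outfall 1: Q → 23.26 m³/s, C = (19.80·0.2400 + 3.460·1200)/23.26 = 178.7 µg/L.
Below outfall 2: Q → 25.16 m³/s, C = (23.26·178.7 + 1.900·497.0)/25.16 = 202.7 µg/L.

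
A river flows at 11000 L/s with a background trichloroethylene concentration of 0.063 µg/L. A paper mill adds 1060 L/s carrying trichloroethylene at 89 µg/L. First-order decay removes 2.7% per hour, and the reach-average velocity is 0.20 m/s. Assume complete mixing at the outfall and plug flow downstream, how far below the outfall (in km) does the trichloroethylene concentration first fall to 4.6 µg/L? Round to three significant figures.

14.2 km

Mixed concentration C = ΣQC/ΣQ = (11000·0.06300 + 1060·89.00) / 12060 = 95030/12060 = 7.880 µg/L.
2.7%/h lost → k = −ln(1 − 0.027) = 0.02737 h⁻¹.
Set 7.880·exp(−k·t) = 4.6 → t = ln(7.880/4.6)/k = 70800 s = 19.67 h.
Distance = v·t = 0.20·70800 = 14160 m = 14.16 km.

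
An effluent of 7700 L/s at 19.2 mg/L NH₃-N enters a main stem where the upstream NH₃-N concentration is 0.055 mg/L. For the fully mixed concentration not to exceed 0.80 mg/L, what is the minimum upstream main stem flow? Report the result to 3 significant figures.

Set C_mix = 0.80: (Q·0.05500 + 7700·19.20) / (Q + 7700) = 0.80
→ Q = 7700·(19.20 − 0.80)/(0.80 − 0.05500) = 190200 L/s.

190000 L/s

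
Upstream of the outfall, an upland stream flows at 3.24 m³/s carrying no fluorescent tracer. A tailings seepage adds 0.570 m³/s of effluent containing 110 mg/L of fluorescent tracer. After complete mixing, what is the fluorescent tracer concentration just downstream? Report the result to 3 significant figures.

16.5 mg/L

After mixing, C = (3.240·0 + 0.5700·110.0) / 3.810 = 62.70/3.810 = 16.46 mg/L.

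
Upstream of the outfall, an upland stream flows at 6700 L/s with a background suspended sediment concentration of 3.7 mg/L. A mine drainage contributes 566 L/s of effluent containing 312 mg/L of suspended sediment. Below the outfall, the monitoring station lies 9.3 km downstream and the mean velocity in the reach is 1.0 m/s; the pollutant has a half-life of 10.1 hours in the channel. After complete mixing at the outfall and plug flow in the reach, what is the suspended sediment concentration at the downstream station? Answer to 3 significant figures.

23.2 mg/L

Mixed concentration C = ΣQC/ΣQ = (6700·3.700 + 566.0·312.0) / 7266 = 201400/7266 = 27.72 mg/L.
Travel time t = 9.3·1000 / 1.0 = 9300 s = 2.583 h.
Half-life 10.1 h → k = ln 2 / 10.1 = 0.06863 h⁻¹ = 1.647 d⁻¹.
Applying C = C₀e^(−kt): 27.72 × 0.8375 = 23.21 mg/L.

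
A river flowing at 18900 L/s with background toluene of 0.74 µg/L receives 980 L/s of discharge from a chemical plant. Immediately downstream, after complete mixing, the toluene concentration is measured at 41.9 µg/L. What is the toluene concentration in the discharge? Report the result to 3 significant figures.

836 µg/L

Mass balance: 18900·0.7400 + 980.0·Cₑ = 19880·41.90
→ Cₑ = (19880·41.90 − 18900·0.7400) / 980.0 = 835.7 µg/L.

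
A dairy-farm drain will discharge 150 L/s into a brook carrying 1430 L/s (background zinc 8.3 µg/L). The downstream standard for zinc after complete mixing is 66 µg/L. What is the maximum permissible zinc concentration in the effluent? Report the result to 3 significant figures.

616 µg/L

At the limit, (Qr·Cr + Qe·Cₑ)/(Qr + Qe) = 66:
Cₑ = (1580·66 − 1430·8.300) / 150.0 = 616.1 µg/L.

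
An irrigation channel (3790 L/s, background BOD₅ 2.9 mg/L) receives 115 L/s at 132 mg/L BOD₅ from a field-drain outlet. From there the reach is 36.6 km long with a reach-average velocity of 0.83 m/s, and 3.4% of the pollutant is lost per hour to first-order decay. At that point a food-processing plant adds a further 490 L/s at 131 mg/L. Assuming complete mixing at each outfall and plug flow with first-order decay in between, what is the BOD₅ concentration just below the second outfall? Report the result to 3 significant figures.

Conservation of mass: C = (3790·2.900 + 115.0·132.0) / 3905 = 26170/3905 = 6.702 mg/L; combined flow 3905 L/s.
Travel time t = 36.6·1000 / 0.83 = 44100 s = 12.25 h.
3.4%/h lost → k = −ln(1 − 0.034) = 0.03459 h⁻¹.
Decay over the reach: 6.702·exp(−kt) = 6.702·0.6546 = 4.387 mg/L.
Second outfall: C = (3905·4.387 + 490.0·131.0)/4395 = 18.50 mg/L.

18.5 mg/L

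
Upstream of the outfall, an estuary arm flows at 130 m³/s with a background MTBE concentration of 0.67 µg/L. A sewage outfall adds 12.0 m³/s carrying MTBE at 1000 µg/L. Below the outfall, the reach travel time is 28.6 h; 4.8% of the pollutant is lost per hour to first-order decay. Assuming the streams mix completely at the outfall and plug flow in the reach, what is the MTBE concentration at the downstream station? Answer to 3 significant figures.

20.8 µg/L

Mixed concentration C = ΣQC/ΣQ = (130.0·0.6700 + 12.00·1000) / 142.0 = 12090/142.0 = 85.12 µg/L.
4.8%/h lost → k = −ln(1 − 0.048) = 0.04919 h⁻¹.
Decay over the reach: 85.12·exp(−kt) = 85.12·0.2449 = 20.85 µg/L.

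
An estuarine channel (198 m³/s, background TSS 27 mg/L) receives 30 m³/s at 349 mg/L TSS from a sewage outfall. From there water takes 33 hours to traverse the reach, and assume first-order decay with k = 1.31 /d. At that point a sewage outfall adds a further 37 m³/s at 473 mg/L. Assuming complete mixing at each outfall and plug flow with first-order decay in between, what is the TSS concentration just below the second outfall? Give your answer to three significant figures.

Mixed concentration C = ΣQC/ΣQ = (198.0·27.00 + 30.00·349.0) / 228.0 = 15820/228.0 = 69.37 mg/L; combined flow 228.0 m³/s.
Applying C = C₀e^(−kt): 69.37 × 0.1651 = 11.45 mg/L.
At the second outfall, C = (228.0·11.45 + 37.00·473.0) / (228.0 + 37.00) = 75.89 mg/L.

75.9 mg/L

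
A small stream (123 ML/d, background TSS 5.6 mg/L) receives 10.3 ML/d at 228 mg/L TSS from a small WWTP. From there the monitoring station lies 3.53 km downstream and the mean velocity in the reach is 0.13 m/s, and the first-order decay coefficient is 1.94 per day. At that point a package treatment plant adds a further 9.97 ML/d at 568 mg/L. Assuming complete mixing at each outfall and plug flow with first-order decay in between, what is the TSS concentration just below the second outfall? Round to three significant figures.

Mass balance: C = (123.0·5.600 + 10.30·228.0) / 133.3 = 3037/133.3 = 22.78 mg/L; combined flow 133.3 ML/d.
Travel time t = 3.53·1000 / 0.13 = 27150 s = 7.543 h.
Decay over the reach: 22.78·exp(−kt) = 22.78·0.5435 = 12.38 mg/L.
At the second outfall, C = (133.3·12.38 + 9.970·568.0) / (133.3 + 9.970) = 51.05 mg/L.

51.0 mg/L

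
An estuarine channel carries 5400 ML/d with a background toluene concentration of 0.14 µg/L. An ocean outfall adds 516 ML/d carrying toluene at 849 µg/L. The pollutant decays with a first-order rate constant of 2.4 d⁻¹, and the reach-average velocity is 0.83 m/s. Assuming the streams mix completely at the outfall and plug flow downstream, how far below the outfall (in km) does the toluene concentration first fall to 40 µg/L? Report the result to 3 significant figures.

18.5 km

Conservation of mass: C = (5400·0.1400 + 516.0·849.0) / 5916 = 438800/5916 = 74.18 µg/L.
Set 74.18·exp(−k·t) = 40 → t = ln(74.18/40)/k = 22230 s = 6.176 h.
Distance = v·t = 0.83·22230 = 18450 m = 18.45 km.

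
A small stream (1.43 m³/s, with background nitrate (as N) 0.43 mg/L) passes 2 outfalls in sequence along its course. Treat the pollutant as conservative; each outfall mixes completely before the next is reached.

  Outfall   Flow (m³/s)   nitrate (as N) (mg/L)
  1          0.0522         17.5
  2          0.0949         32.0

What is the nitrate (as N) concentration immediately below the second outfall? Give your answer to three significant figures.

Outfall 1: combined Q = 1.482 m³/s; C = (1.430·0.4300 + 0.05220·17.50)/1.482 = 1.031 mg/L.
Outfall 2: combined Q = 1.577 m³/s; C = (1.482·1.031 + 0.09490·32.00)/1.577 = 2.895 mg/L.

2.89 mg/L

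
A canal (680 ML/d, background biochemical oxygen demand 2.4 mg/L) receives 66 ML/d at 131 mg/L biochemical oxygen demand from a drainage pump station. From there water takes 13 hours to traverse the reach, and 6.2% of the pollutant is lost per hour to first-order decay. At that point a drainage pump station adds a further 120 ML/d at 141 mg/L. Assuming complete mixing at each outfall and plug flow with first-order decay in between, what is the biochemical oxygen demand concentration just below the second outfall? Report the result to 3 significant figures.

Flow-weighted average: C = (680.0·2.400 + 66.00·131.0) / 746.0 = 10280/746.0 = 13.78 mg/L; combined flow 746.0 ML/d.
6.2%/h lost → k = −ln(1 − 0.062) = 0.06401 h⁻¹.
Decay over the reach: 13.78·exp(−kt) = 13.78·0.4351 = 5.995 mg/L.
At the second outfall, C = (746.0·5.995 + 120.0·141.0) / (746.0 + 120.0) = 24.70 mg/L.

24.7 mg/L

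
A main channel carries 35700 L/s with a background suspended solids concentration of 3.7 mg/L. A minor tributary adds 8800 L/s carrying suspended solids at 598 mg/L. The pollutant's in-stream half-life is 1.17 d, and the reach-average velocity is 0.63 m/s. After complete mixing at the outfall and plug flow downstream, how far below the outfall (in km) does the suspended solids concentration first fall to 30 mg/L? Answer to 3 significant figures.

128 km

Flow-weighted average: C = (35700·3.700 + 8800·598.0) / 44500 = 5394000/44500 = 121.2 mg/L.
Half-life 1.17 d → k = ln 2 / 1.17 = 0.5924 d⁻¹.
Set 121.2·exp(−k·t) = 30 → t = ln(121.2/30)/k = 203700 s = 56.57 h.
Distance = v·t = 0.63·203700 = 128300 m = 128.3 km.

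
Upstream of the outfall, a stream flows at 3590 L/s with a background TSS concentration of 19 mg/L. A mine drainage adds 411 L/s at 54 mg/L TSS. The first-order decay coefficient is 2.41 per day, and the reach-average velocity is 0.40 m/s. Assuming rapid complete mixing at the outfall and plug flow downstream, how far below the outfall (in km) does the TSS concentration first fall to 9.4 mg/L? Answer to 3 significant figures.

Mass balance: C = (3590·19.00 + 411.0·54.00) / 4001 = 90400/4001 = 22.60 mg/L.
Set 22.60·exp(−k·t) = 9.4 → t = ln(22.60/9.4)/k = 31440 s = 8.734 h.
Distance = v·t = 0.40·31440 = 12580 m = 12.58 km.

12.6 km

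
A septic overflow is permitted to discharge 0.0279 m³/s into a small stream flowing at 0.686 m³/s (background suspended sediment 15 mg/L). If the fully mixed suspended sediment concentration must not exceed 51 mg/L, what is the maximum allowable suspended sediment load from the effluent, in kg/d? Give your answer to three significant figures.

2260 kg/d

Mass balance at the limit: 0.6860·15.00 + 0.02790·Cₑ = 0.7139·51 → Cₑ = 936.2 mg/L.
Load = 0.02790 m³/s × 936.2 g/m³ × 86 400 s/d = 2257 kg/d.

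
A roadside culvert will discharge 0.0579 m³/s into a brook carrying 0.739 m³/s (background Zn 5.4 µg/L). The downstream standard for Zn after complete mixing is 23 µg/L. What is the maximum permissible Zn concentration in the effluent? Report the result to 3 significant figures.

At the limit, (Qr·Cr + Qe·Cₑ)/(Qr + Qe) = 23:
Cₑ = (0.7969·23 − 0.7390·5.400) / 0.05790 = 247.6 µg/L.

248 µg/L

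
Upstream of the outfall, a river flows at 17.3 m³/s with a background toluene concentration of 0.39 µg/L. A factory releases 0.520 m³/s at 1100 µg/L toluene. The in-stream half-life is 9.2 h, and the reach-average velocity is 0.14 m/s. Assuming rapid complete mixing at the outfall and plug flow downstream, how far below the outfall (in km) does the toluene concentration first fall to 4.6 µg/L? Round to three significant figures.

Flow-weighted average: C = (17.30·0.3900 + 0.5200·1100) / 17.82 = 578.7/17.82 = 32.48 µg/L.
Half-life 9.2 h → k = ln 2 / 9.2 = 0.07534 h⁻¹ = 1.808 d⁻¹.
Set 32.48·exp(−k·t) = 4.6 → t = ln(32.48/4.6)/k = 93390 s = 25.94 h.
Distance = v·t = 0.14·93390 = 13070 m = 13.07 km.

13.1 km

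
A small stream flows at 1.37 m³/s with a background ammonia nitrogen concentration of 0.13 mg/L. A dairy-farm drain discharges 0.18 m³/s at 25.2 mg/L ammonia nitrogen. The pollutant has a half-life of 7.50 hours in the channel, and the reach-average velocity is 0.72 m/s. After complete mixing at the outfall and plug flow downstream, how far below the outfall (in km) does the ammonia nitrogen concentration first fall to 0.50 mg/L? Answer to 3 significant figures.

50.6 km

After mixing, C = (1.370·0.1300 + 0.1800·25.20) / 1.550 = 4.714/1.550 = 3.041 mg/L.
Half-life 7.50 h → k = ln 2 / 7.50 = 0.09242 h⁻¹ = 2.218 d⁻¹.
Set 3.041·exp(−k·t) = 0.50 → t = ln(3.041/0.50)/k = 70330 s = 19.54 h.
Distance = v·t = 0.72·70330 = 50640 m = 50.64 km.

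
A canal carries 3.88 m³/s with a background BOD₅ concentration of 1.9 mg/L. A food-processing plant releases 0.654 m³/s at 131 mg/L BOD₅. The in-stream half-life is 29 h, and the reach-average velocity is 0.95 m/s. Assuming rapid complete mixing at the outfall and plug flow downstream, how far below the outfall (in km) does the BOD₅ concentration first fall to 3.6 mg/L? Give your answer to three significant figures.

249 km

Mass balance: C = (3.880·1.900 + 0.6540·131.0) / 4.534 = 93.05/4.534 = 20.52 mg/L.
Half-life 29 h → k = ln 2 / 29 = 0.02390 h⁻¹ = 0.5736 d⁻¹.
Set 20.52·exp(−k·t) = 3.6 → t = ln(20.52/3.6)/k = 262200 s = 72.82 h.
Distance = v·t = 0.95·262200 = 249000 m = 249.0 km.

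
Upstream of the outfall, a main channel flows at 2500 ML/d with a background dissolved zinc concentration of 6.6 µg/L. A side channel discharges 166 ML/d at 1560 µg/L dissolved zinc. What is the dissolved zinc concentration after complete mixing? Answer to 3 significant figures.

Flow-weighted average: C = (2500·6.600 + 166.0·1560) / 2666 = 275500/2666 = 103.3 µg/L.

103 µg/L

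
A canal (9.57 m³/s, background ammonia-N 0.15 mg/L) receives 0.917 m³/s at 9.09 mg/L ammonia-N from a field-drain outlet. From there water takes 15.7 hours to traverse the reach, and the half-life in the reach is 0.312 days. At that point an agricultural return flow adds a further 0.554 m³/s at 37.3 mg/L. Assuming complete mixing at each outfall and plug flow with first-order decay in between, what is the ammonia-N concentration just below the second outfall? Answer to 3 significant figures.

2.08 mg/L

After mixing, C = (9.570·0.1500 + 0.9170·9.090) / 10.49 = 9.771/10.49 = 0.9317 mg/L; combined flow 10.49 m³/s.
Half-life 0.312 d → k = ln 2 / 0.312 = 2.222 d⁻¹.
After decay, C = 0.9317 × e^(−kt) = 0.9317 × 0.2338 = 0.2178 mg/L.
At the second outfall, C = (10.49·0.2178 + 0.5540·37.30) / (10.49 + 0.5540) = 2.078 mg/L.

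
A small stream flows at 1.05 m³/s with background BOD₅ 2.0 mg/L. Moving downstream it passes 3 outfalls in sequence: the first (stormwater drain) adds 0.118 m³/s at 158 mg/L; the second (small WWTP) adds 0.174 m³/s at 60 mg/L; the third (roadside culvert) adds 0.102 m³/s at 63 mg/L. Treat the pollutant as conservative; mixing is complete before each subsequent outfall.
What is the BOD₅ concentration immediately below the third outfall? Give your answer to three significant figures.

26.0 mg/L

Below outfall 1: Q → 1.168 m³/s, C = (1.050·2.000 + 0.1180·158.0)/1.168 = 17.76 mg/L.
Below outfall 2: Q → 1.342 m³/s, C = (1.168·17.76 + 0.1740·60.00)/1.342 = 23.24 mg/L.
Below outfall 3: Q → 1.444 m³/s, C = (1.342·23.24 + 0.1020·63.00)/1.444 = 26.05 mg/L.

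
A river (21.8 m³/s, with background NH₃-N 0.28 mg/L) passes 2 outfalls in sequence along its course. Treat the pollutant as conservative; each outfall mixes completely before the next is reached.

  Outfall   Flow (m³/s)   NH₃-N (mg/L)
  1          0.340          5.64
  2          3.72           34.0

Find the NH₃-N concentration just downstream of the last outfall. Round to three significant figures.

5.20 mg/L

After outfall 1: Q = 21.80 + 0.3400 = 22.14 m³/s; C = (21.80·0.2800 + 0.3400·5.640)/22.14 = 0.3623 mg/L.
After outfall 2: Q = 22.14 + 3.720 = 25.86 m³/s; C = (22.14·0.3623 + 3.720·34.00)/25.86 = 5.201 mg/L.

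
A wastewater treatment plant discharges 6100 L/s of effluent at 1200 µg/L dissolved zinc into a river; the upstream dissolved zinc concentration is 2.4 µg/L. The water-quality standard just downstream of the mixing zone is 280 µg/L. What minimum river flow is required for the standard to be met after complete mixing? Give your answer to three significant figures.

20200 L/s

Set C_mix = 280: (Q·2.400 + 6100·1200) / (Q + 6100) = 280
→ Q = 6100·(1200 − 280)/(280 − 2.400) = 20220 L/s.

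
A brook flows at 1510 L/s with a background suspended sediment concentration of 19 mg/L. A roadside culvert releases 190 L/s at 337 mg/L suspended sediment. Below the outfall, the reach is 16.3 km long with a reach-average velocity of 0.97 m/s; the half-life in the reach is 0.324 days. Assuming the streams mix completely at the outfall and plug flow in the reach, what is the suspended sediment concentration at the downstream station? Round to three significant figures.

After mixing, C = (1510·19.00 + 190.0·337.0) / 1700 = 92720/1700 = 54.54 mg/L.
Travel time t = 16.3·1000 / 0.97 = 16800 s = 4.668 h.
Half-life 0.324 d → k = ln 2 / 0.324 = 2.139 d⁻¹.
First-order decay: C = 54.54·exp(−k·t) = 54.54·0.6596 = 35.98 mg/L.

36.0 mg/L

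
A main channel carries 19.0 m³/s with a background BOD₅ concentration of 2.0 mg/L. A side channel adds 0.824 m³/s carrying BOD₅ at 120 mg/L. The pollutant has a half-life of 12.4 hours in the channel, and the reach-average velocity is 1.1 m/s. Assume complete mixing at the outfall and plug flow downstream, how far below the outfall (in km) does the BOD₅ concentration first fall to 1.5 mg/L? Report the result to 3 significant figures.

Mixed concentration C = ΣQC/ΣQ = (19.00·2.000 + 0.8240·120.0) / 19.82 = 136.9/19.82 = 6.905 mg/L.
Half-life 12.4 h → k = ln 2 / 12.4 = 0.05590 h⁻¹ = 1.342 d⁻¹.
Set 6.905·exp(−k·t) = 1.5 → t = ln(6.905/1.5)/k = 98330 s = 27.31 h.
Distance = v·t = 1.1·98330 = 108200 m = 108.2 km.

108 km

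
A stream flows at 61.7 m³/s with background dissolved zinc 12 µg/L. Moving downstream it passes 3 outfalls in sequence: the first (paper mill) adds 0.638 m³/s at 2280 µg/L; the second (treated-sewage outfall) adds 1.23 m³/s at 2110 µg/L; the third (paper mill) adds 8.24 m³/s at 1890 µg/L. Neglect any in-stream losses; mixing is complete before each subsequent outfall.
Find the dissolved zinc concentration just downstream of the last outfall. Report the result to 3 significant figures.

Below outfall 1: Q → 62.34 m³/s, C = (61.70·12.00 + 0.6380·2280)/62.34 = 35.21 µg/L.
Below outfall 2: Q → 63.57 m³/s, C = (62.34·35.21 + 1.230·2110)/63.57 = 75.36 µg/L.
Below outfall 3: Q → 71.81 m³/s, C = (63.57·75.36 + 8.240·1890)/71.81 = 283.6 µg/L.

284 µg/L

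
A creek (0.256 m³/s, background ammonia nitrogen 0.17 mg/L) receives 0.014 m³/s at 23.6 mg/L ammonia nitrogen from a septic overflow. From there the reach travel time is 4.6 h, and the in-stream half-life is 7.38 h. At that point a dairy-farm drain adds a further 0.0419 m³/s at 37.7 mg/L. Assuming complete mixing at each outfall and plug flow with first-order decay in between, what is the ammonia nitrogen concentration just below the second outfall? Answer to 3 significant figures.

5.84 mg/L

Flow-weighted average: C = (0.2560·0.1700 + 0.01400·23.60) / 0.2700 = 0.3739/0.2700 = 1.385 mg/L; combined flow 0.2700 m³/s.
Half-life 7.38 h → k = ln 2 / 7.38 = 0.09392 h⁻¹ = 2.254 d⁻¹.
After decay, C = 1.385 × e^(−kt) = 1.385 × 0.6492 = 0.8990 mg/L.
Second outfall: C = (0.2700·0.8990 + 0.04190·37.70)/0.3119 = 5.843 mg/L.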